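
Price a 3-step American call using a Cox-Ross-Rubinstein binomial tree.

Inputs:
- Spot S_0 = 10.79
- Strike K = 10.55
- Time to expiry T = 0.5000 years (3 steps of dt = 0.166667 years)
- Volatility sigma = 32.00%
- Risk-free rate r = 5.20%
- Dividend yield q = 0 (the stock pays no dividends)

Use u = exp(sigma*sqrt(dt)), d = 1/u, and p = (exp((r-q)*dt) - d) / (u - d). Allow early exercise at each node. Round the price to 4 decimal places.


Answer: Price = V(0,0) = 1.3008

Derivation:
dt = T/N = 0.166667
u = exp(sigma*sqrt(dt)) = 1.139557; d = 1/u = 0.877534
p = (exp((r-q)*dt) - d) / (u - d) = 0.500606
Discount per step: exp(-r*dt) = 0.991371
Stock lattice S(k, i) with i counting down-moves:
  k=0: S(0,0) = 10.7900
  k=1: S(1,0) = 12.2958; S(1,1) = 9.4686
  k=2: S(2,0) = 14.0118; S(2,1) = 10.7900; S(2,2) = 8.3090
  k=3: S(3,0) = 15.9672; S(3,1) = 12.2958; S(3,2) = 9.4686; S(3,3) = 7.2914
Terminal payoffs V(N, i) = max(S_T - K, 0):
  V(3,0) = 5.417224; V(3,1) = 1.745818; V(3,2) = 0.000000; V(3,3) = 0.000000
Backward induction: V(k, i) = exp(-r*dt) * [p * V(k+1, i) + (1-p) * V(k+1, i+1)]; then take max(V_cont, immediate exercise) for American.
  V(2,0) = exp(-r*dt) * [p*5.417224 + (1-p)*1.745818] = 3.552822; exercise = 3.461784; V(2,0) = max -> 3.552822
  V(2,1) = exp(-r*dt) * [p*1.745818 + (1-p)*0.000000] = 0.866426; exercise = 0.240000; V(2,1) = max -> 0.866426
  V(2,2) = exp(-r*dt) * [p*0.000000 + (1-p)*0.000000] = 0.000000; exercise = 0.000000; V(2,2) = max -> 0.000000
  V(1,0) = exp(-r*dt) * [p*3.552822 + (1-p)*0.866426] = 2.192171; exercise = 1.745818; V(1,0) = max -> 2.192171
  V(1,1) = exp(-r*dt) * [p*0.866426 + (1-p)*0.000000] = 0.429995; exercise = 0.000000; V(1,1) = max -> 0.429995
  V(0,0) = exp(-r*dt) * [p*2.192171 + (1-p)*0.429995] = 1.300829; exercise = 0.240000; V(0,0) = max -> 1.300829


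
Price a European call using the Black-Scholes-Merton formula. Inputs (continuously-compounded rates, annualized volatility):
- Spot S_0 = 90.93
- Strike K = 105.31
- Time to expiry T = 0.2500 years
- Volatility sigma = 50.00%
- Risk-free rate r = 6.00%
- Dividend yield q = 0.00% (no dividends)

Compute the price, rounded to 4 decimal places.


d1 = (ln(S/K) + (r - q + 0.5*sigma^2) * T) / (sigma * sqrt(T)) = -0.40227361
d2 = d1 - sigma * sqrt(T) = -0.65227361
exp(-rT) = 0.98511194; exp(-qT) = 1.00000000
C = S_0 * exp(-qT) * N(d1) - K * exp(-rT) * N(d2)
N(d1) = 0.34374134; N(d2) = 0.25711234
C = 90.9300 * 1.00000000 * 0.34374134 - 105.3100 * 0.98511194 * 0.25711234 = 4.5830

Answer: Price = 4.5830


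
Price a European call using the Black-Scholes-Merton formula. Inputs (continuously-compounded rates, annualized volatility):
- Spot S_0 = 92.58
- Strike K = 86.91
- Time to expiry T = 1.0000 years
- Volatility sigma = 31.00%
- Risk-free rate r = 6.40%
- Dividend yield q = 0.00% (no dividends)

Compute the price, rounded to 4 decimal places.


d1 = (ln(S/K) + (r - q + 0.5*sigma^2) * T) / (sigma * sqrt(T)) = 0.56532269
d2 = d1 - sigma * sqrt(T) = 0.25532269
exp(-rT) = 0.93800500; exp(-qT) = 1.00000000
C = S_0 * exp(-qT) * N(d1) - K * exp(-rT) * N(d2)
N(d1) = 0.71407285; N(d2) = 0.60076306
C = 92.5800 * 1.00000000 * 0.71407285 - 86.9100 * 0.93800500 * 0.60076306 = 17.1334

Answer: Price = 17.1334


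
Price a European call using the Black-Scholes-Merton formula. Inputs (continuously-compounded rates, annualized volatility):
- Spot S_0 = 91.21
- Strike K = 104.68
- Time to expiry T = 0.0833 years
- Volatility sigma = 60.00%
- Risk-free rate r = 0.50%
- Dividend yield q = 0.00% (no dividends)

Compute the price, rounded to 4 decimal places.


d1 = (ln(S/K) + (r - q + 0.5*sigma^2) * T) / (sigma * sqrt(T)) = -0.70643142
d2 = d1 - sigma * sqrt(T) = -0.87960186
exp(-rT) = 0.99958359; exp(-qT) = 1.00000000
C = S_0 * exp(-qT) * N(d1) - K * exp(-rT) * N(d2)
N(d1) = 0.23995994; N(d2) = 0.18953752
C = 91.2100 * 1.00000000 * 0.23995994 - 104.6800 * 0.99958359 * 0.18953752 = 2.0542

Answer: Price = 2.0542


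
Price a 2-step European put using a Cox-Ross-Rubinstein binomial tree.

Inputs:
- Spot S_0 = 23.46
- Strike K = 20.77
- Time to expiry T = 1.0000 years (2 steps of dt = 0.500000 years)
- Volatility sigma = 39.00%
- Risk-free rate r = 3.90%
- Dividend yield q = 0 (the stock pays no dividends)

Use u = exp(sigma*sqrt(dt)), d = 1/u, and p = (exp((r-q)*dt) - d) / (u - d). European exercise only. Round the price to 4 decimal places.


Answer: Price = V(0,0) = 1.9843

Derivation:
dt = T/N = 0.500000
u = exp(sigma*sqrt(dt)) = 1.317547; d = 1/u = 0.758986
p = (exp((r-q)*dt) - d) / (u - d) = 0.466744
Discount per step: exp(-r*dt) = 0.980689
Stock lattice S(k, i) with i counting down-moves:
  k=0: S(0,0) = 23.4600
  k=1: S(1,0) = 30.9097; S(1,1) = 17.8058
  k=2: S(2,0) = 40.7249; S(2,1) = 23.4600; S(2,2) = 13.5144
Terminal payoffs V(N, i) = max(K - S_T, 0):
  V(2,0) = 0.000000; V(2,1) = 0.000000; V(2,2) = 7.255630
Backward induction: V(k, i) = exp(-r*dt) * [p * V(k+1, i) + (1-p) * V(k+1, i+1)].
  V(1,0) = exp(-r*dt) * [p*0.000000 + (1-p)*0.000000] = 0.000000
  V(1,1) = exp(-r*dt) * [p*0.000000 + (1-p)*7.255630] = 3.794388
  V(0,0) = exp(-r*dt) * [p*0.000000 + (1-p)*3.794388] = 1.984305


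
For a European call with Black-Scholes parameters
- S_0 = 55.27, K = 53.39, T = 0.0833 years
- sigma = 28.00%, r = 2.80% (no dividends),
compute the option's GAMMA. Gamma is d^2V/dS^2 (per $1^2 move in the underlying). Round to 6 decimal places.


d1 = 0.4975019846; d2 = 0.4166891143
phi(d1) = 0.3525042340; exp(-qT) = 1.0000000000; exp(-rT) = 0.9976703179
Gamma = exp(-qT) * phi(d1) / (S * sigma * sqrt(T)) = 1.0000000000 * 0.3525042340 / (55.2700 * 0.2800 * 0.2886173938) = 0.078921

Answer: Gamma = 0.078921


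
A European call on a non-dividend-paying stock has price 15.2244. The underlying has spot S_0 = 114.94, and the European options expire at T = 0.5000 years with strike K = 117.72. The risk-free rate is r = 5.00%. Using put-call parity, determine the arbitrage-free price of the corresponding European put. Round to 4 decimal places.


Put-call parity: C - P = S_0 * exp(-qT) - K * exp(-rT).
S_0 * exp(-qT) = 114.9400 * 1.00000000 = 114.94000000
K * exp(-rT) = 117.7200 * 0.97530991 = 114.81348284
P = C - S*exp(-qT) + K*exp(-rT)
P = 15.2244 - 114.94000000 + 114.81348284 = 15.0979

Answer: Put price = 15.0979


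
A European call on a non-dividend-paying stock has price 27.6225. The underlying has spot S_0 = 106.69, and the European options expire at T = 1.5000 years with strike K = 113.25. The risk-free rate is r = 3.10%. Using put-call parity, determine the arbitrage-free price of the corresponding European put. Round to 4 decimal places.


Put-call parity: C - P = S_0 * exp(-qT) - K * exp(-rT).
S_0 * exp(-qT) = 106.6900 * 1.00000000 = 106.69000000
K * exp(-rT) = 113.2500 * 0.95456456 = 108.10443648
P = C - S*exp(-qT) + K*exp(-rT)
P = 27.6225 - 106.69000000 + 108.10443648 = 29.0369

Answer: Put price = 29.0369


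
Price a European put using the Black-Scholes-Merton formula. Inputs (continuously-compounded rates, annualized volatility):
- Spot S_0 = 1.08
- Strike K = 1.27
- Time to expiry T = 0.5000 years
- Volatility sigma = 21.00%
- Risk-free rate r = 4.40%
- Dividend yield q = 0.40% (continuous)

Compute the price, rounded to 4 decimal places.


d1 = (ln(S/K) + (r - q + 0.5*sigma^2) * T) / (sigma * sqrt(T)) = -0.88240771
d2 = d1 - sigma * sqrt(T) = -1.03090013
exp(-rT) = 0.97824024; exp(-qT) = 0.99800200
P = K * exp(-rT) * N(-d2) - S_0 * exp(-qT) * N(-d1)
N(-d1) = 0.81122182; N(-d2) = 0.84870617
P = 1.2700 * 0.97824024 * 0.84870617 - 1.0800 * 0.99800200 * 0.81122182 = 0.1800

Answer: Price = 0.1800


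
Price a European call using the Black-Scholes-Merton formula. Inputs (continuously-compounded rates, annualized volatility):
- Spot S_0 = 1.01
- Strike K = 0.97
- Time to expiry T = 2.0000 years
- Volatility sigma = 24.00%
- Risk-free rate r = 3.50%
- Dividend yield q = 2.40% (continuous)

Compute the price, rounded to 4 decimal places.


Answer: Price = 0.1570

Derivation:
d1 = (ln(S/K) + (r - q + 0.5*sigma^2) * T) / (sigma * sqrt(T)) = 0.35358149
d2 = d1 - sigma * sqrt(T) = 0.01417024
exp(-rT) = 0.93239382; exp(-qT) = 0.95313379
C = S_0 * exp(-qT) * N(d1) - K * exp(-rT) * N(d2)
N(d1) = 0.63817373; N(d2) = 0.50565292
C = 1.0100 * 0.95313379 * 0.63817373 - 0.9700 * 0.93239382 * 0.50565292 = 0.1570


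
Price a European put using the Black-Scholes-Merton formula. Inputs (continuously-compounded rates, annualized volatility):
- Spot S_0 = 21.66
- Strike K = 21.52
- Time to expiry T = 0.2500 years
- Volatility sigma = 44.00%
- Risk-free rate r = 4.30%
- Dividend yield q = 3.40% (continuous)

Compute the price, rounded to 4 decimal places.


Answer: Price = 1.7811

Derivation:
d1 = (ln(S/K) + (r - q + 0.5*sigma^2) * T) / (sigma * sqrt(T)) = 0.14970230
d2 = d1 - sigma * sqrt(T) = -0.07029770
exp(-rT) = 0.98930757; exp(-qT) = 0.99153602
P = K * exp(-rT) * N(-d2) - S_0 * exp(-qT) * N(-d1)
N(-d1) = 0.44049975; N(-d2) = 0.52802164
P = 21.5200 * 0.98930757 * 0.52802164 - 21.6600 * 0.99153602 * 0.44049975 = 1.7811


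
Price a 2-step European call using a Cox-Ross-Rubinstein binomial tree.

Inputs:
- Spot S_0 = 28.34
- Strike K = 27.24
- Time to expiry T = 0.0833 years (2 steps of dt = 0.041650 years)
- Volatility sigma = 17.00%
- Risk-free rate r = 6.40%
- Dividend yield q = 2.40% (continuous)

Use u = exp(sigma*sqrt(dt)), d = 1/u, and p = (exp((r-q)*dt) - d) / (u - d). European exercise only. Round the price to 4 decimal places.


Answer: Price = V(0,0) = 1.3751

Derivation:
dt = T/N = 0.041650
u = exp(sigma*sqrt(dt)) = 1.035303; d = 1/u = 0.965901
p = (exp((r-q)*dt) - d) / (u - d) = 0.515352
Discount per step: exp(-r*dt) = 0.997338
Stock lattice S(k, i) with i counting down-moves:
  k=0: S(0,0) = 28.3400
  k=1: S(1,0) = 29.3405; S(1,1) = 27.3736
  k=2: S(2,0) = 30.3763; S(2,1) = 28.3400; S(2,2) = 26.4402
Terminal payoffs V(N, i) = max(S_T - K, 0):
  V(2,0) = 3.136296; V(2,1) = 1.100000; V(2,2) = 0.000000
Backward induction: V(k, i) = exp(-r*dt) * [p * V(k+1, i) + (1-p) * V(k+1, i+1)].
  V(1,0) = exp(-r*dt) * [p*3.136296 + (1-p)*1.100000] = 2.143688
  V(1,1) = exp(-r*dt) * [p*1.100000 + (1-p)*0.000000] = 0.565378
  V(0,0) = exp(-r*dt) * [p*2.143688 + (1-p)*0.565378] = 1.375094


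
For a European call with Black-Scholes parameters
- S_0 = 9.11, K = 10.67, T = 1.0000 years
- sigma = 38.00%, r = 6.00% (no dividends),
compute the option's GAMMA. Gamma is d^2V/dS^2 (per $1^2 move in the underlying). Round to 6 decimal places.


d1 = -0.0680614580; d2 = -0.4480614580
phi(d1) = 0.3980193271; exp(-qT) = 1.0000000000; exp(-rT) = 0.9417645336
Gamma = exp(-qT) * phi(d1) / (S * sigma * sqrt(T)) = 1.0000000000 * 0.3980193271 / (9.1100 * 0.3800 * 1.0000000000) = 0.114975

Answer: Gamma = 0.114975


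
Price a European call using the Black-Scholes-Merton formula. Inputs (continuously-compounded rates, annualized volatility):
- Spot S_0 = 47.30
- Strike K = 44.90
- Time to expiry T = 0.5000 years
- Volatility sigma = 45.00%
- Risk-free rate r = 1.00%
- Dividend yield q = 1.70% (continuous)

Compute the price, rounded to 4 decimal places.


d1 = (ln(S/K) + (r - q + 0.5*sigma^2) * T) / (sigma * sqrt(T)) = 0.31174767
d2 = d1 - sigma * sqrt(T) = -0.00645038
exp(-rT) = 0.99501248; exp(-qT) = 0.99153602
C = S_0 * exp(-qT) * N(d1) - K * exp(-rT) * N(d2)
N(d1) = 0.62238385; N(d2) = 0.49742669
C = 47.3000 * 0.99153602 * 0.62238385 - 44.9000 * 0.99501248 * 0.49742669 = 6.9665

Answer: Price = 6.9665


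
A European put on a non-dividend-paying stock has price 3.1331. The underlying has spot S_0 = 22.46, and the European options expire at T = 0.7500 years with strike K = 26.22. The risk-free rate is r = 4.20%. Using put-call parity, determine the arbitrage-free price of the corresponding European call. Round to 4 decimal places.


Answer: Call price = 0.1862

Derivation:
Put-call parity: C - P = S_0 * exp(-qT) - K * exp(-rT).
S_0 * exp(-qT) = 22.4600 * 1.00000000 = 22.46000000
K * exp(-rT) = 26.2200 * 0.96899096 = 25.40694288
C = P + S*exp(-qT) - K*exp(-rT)
C = 3.1331 + 22.46000000 - 25.40694288 = 0.1862


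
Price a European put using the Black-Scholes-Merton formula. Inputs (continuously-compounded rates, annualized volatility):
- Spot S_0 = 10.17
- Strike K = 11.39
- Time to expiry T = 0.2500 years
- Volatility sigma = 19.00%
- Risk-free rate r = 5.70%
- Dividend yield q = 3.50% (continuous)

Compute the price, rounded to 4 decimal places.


d1 = (ln(S/K) + (r - q + 0.5*sigma^2) * T) / (sigma * sqrt(T)) = -1.08716913
d2 = d1 - sigma * sqrt(T) = -1.18216913
exp(-rT) = 0.98585105; exp(-qT) = 0.99128817
P = K * exp(-rT) * N(-d2) - S_0 * exp(-qT) * N(-d1)
N(-d1) = 0.86151896; N(-d2) = 0.88143070
P = 11.3900 * 0.98585105 * 0.88143070 - 10.1700 * 0.99128817 * 0.86151896 = 1.2121

Answer: Price = 1.2121


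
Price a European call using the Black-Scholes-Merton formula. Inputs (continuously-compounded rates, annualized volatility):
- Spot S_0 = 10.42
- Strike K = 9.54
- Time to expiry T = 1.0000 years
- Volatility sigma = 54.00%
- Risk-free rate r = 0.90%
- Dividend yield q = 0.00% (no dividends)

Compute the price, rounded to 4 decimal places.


Answer: Price = 2.6311

Derivation:
d1 = (ln(S/K) + (r - q + 0.5*sigma^2) * T) / (sigma * sqrt(T)) = 0.45006213
d2 = d1 - sigma * sqrt(T) = -0.08993787
exp(-rT) = 0.99104038; exp(-qT) = 1.00000000
C = S_0 * exp(-qT) * N(d1) - K * exp(-rT) * N(d2)
N(d1) = 0.67366718; N(d2) = 0.46416829
C = 10.4200 * 1.00000000 * 0.67366718 - 9.5400 * 0.99104038 * 0.46416829 = 2.6311


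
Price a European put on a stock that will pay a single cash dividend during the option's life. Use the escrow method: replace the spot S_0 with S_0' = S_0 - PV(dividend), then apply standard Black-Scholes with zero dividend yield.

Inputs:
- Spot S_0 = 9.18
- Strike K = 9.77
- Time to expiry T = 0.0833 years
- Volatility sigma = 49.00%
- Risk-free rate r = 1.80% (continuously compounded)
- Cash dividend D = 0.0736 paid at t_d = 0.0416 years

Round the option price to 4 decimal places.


PV(D) = D * exp(-r * t_d) = 0.0736 * 0.99925148 = 0.07354491
S_0' = S_0 - PV(D) = 9.1800 - 0.07354491 = 9.10645509
d1 = (ln(S_0'/K) + (r + sigma^2/2)*T) / (sigma*sqrt(T)) = -0.41601145
d2 = d1 - sigma*sqrt(T) = -0.55743397
exp(-rT) = 0.99850172
N(-d1) = 0.66129919; N(-d2) = 0.71138452
P = K * exp(-rT) * N(-d2) - S_0' * N(-d1) = 9.7700 * 0.99850172 * 0.71138452 - 9.10645509 * 0.66129919 = 0.9177

Answer: Price = 0.9177


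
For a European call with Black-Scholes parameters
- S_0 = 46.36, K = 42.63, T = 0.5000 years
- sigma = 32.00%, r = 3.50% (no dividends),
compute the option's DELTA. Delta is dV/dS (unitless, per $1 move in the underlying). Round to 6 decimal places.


d1 = 0.5611722615; d2 = 0.3348980916
phi(d1) = 0.3408217428; exp(-qT) = 1.0000000000; exp(-rT) = 0.9826522357
N(d1) = 0.7126599447
Delta = exp(-qT) * N(d1) = 1.0000000000 * 0.7126599447 = 0.712660

Answer: Delta = 0.712660


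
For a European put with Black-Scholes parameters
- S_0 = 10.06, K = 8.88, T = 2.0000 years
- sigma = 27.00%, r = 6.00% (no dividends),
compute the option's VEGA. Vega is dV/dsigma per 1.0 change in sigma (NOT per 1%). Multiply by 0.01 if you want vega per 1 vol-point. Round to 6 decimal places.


d1 = 0.8319389086; d2 = 0.4501012468
phi(d1) = 0.2822393788; exp(-qT) = 1.0000000000; exp(-rT) = 0.8869204367
Vega = S * exp(-qT) * phi(d1) * sqrt(T) = 10.0600 * 1.0000000000 * 0.2822393788 * 1.4142135624 = 4.015416

Answer: Vega = 4.015416


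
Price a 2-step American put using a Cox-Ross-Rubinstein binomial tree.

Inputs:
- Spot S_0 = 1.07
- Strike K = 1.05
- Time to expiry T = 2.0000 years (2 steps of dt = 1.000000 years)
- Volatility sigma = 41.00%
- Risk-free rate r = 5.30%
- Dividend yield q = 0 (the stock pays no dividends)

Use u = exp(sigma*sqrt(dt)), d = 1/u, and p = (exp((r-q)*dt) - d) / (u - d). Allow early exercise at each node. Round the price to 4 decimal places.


Answer: Price = V(0,0) = 0.1730

Derivation:
dt = T/N = 1.000000
u = exp(sigma*sqrt(dt)) = 1.506818; d = 1/u = 0.663650
p = (exp((r-q)*dt) - d) / (u - d) = 0.463466
Discount per step: exp(-r*dt) = 0.948380
Stock lattice S(k, i) with i counting down-moves:
  k=0: S(0,0) = 1.0700
  k=1: S(1,0) = 1.6123; S(1,1) = 0.7101
  k=2: S(2,0) = 2.4294; S(2,1) = 1.0700; S(2,2) = 0.4713
Terminal payoffs V(N, i) = max(K - S_T, 0):
  V(2,0) = 0.000000; V(2,1) = 0.000000; V(2,2) = 0.578738
Backward induction: V(k, i) = exp(-r*dt) * [p * V(k+1, i) + (1-p) * V(k+1, i+1)]; then take max(V_cont, immediate exercise) for American.
  V(1,0) = exp(-r*dt) * [p*0.000000 + (1-p)*0.000000] = 0.000000; exercise = 0.000000; V(1,0) = max -> 0.000000
  V(1,1) = exp(-r*dt) * [p*0.000000 + (1-p)*0.578738] = 0.294484; exercise = 0.339894; V(1,1) = max -> 0.339894
  V(0,0) = exp(-r*dt) * [p*0.000000 + (1-p)*0.339894] = 0.172951; exercise = 0.000000; V(0,0) = max -> 0.172951


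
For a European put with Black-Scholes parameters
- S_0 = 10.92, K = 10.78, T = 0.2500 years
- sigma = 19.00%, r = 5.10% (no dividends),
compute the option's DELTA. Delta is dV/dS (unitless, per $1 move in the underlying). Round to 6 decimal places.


d1 = 0.3175358404; d2 = 0.2225358404
phi(d1) = 0.3793283697; exp(-qT) = 1.0000000000; exp(-rT) = 0.9873309369
N(-d1) = 0.3754185244
Delta = -exp(-qT) * N(-d1) = -1.0000000000 * 0.3754185244 = -0.375419

Answer: Delta = -0.375419


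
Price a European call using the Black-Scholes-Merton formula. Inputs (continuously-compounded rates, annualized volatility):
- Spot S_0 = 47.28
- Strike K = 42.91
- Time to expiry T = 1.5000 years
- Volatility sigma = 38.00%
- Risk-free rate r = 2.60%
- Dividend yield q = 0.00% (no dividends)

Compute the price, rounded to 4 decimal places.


d1 = (ln(S/K) + (r - q + 0.5*sigma^2) * T) / (sigma * sqrt(T)) = 0.52488370
d2 = d1 - sigma * sqrt(T) = 0.05948065
exp(-rT) = 0.96175071; exp(-qT) = 1.00000000
C = S_0 * exp(-qT) * N(d1) - K * exp(-rT) * N(d2)
N(d1) = 0.70016798; N(d2) = 0.52371536
C = 47.2800 * 1.00000000 * 0.70016798 - 42.9100 * 0.96175071 * 0.52371536 = 11.4909

Answer: Price = 11.4909


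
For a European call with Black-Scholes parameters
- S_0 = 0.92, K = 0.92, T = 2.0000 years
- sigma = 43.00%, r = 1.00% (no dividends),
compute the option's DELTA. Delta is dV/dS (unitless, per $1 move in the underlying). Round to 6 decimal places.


d1 = 0.3369446034; d2 = -0.2711672284
phi(d1) = 0.3769267656; exp(-qT) = 1.0000000000; exp(-rT) = 0.9801986733
N(d1) = 0.6319206697
Delta = exp(-qT) * N(d1) = 1.0000000000 * 0.6319206697 = 0.631921

Answer: Delta = 0.631921


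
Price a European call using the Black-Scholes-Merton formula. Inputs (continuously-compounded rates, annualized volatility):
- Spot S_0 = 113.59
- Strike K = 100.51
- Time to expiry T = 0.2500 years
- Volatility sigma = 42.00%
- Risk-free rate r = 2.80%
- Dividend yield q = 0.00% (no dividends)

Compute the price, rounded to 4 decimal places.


Answer: Price = 17.4451

Derivation:
d1 = (ln(S/K) + (r - q + 0.5*sigma^2) * T) / (sigma * sqrt(T)) = 0.72089642
d2 = d1 - sigma * sqrt(T) = 0.51089642
exp(-rT) = 0.99302444; exp(-qT) = 1.00000000
C = S_0 * exp(-qT) * N(d1) - K * exp(-rT) * N(d2)
N(d1) = 0.76451338; N(d2) = 0.69528821
C = 113.5900 * 1.00000000 * 0.76451338 - 100.5100 * 0.99302444 * 0.69528821 = 17.4451


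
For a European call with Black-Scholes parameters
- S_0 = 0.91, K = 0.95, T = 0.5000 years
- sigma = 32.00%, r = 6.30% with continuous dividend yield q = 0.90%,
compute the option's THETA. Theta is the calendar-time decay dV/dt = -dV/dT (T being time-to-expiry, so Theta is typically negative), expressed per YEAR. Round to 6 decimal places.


Answer: Theta = -0.102255

Derivation:
d1 = 0.0423495749; d2 = -0.1839245950
phi(d1) = 0.3985846920; exp(-qT) = 0.9955101098; exp(-rT) = 0.9689909565
Theta = -S*exp(-qT)*phi(d1)*sigma/(2*sqrt(T)) - r*K*exp(-rT)*N(d2) + q*S*exp(-qT)*N(d1)
N(d1) = 0.5168899872; N(d2) = 0.4270363049; sqrt(T) = 0.7071067812
Term 1 = -0.9100 * 0.9955101098 * 0.3985846920 * 0.3200 / (2 * 0.7071067812) = -0.0817038766
Term 2 = -0.0630 * 0.9500 * 0.9689909565 * 0.4270363049 = -0.0247655899
Term 3 = 0.0090 * 0.9100 * 0.9955101098 * 0.5168899872 = 0.0042143218
Theta = -0.0817038766 + (-0.0247655899) + (0.0042143218) = -0.102255


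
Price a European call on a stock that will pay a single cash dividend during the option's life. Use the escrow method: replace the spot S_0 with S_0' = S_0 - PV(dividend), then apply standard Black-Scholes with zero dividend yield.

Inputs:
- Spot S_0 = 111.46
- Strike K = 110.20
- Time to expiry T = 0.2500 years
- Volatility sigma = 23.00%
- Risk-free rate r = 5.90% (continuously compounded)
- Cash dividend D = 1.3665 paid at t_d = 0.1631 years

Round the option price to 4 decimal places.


Answer: Price = 5.8105

Derivation:
PV(D) = D * exp(-r * t_d) = 1.3665 * 0.99042325 = 1.35341337
S_0' = S_0 - PV(D) = 111.4600 - 1.35341337 = 110.10658663
d1 = (ln(S_0'/K) + (r + sigma^2/2)*T) / (sigma*sqrt(T)) = 0.17838669
d2 = d1 - sigma*sqrt(T) = 0.06338669
exp(-rT) = 0.98535825
N(d1) = 0.57079035; N(d2) = 0.52527071
C = S_0' * N(d1) - K * exp(-rT) * N(d2) = 110.10658663 * 0.57079035 - 110.2000 * 0.98535825 * 0.52527071 = 5.8105


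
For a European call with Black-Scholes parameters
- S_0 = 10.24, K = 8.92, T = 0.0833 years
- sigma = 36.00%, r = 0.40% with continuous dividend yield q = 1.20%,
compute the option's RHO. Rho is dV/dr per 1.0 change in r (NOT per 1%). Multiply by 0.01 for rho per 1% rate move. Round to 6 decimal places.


Answer: Rho = 0.666974

Derivation:
d1 = 1.3737632906; d2 = 1.2698610288
phi(d1) = 0.1552759655; exp(-qT) = 0.9990008994; exp(-rT) = 0.9996668555
N(d2) = 0.8979329314
Rho = K*T*exp(-rT)*N(d2) = 8.9200 * 0.0833 * 0.9996668555 * 0.8979329314 = 0.666974


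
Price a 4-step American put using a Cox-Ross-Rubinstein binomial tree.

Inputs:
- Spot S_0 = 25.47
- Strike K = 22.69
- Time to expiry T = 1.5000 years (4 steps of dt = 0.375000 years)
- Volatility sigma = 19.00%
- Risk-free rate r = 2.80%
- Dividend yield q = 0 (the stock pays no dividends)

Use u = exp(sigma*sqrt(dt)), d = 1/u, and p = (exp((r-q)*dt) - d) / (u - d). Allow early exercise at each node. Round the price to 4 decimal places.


Answer: Price = V(0,0) = 0.9401

Derivation:
dt = T/N = 0.375000
u = exp(sigma*sqrt(dt)) = 1.123390; d = 1/u = 0.890163
p = (exp((r-q)*dt) - d) / (u - d) = 0.516203
Discount per step: exp(-r*dt) = 0.989555
Stock lattice S(k, i) with i counting down-moves:
  k=0: S(0,0) = 25.4700
  k=1: S(1,0) = 28.6127; S(1,1) = 22.6724
  k=2: S(2,0) = 32.1433; S(2,1) = 25.4700; S(2,2) = 20.1822
  k=3: S(3,0) = 36.1094; S(3,1) = 28.6127; S(3,2) = 22.6724; S(3,3) = 17.9654
  k=4: S(4,0) = 40.5649; S(4,1) = 32.1433; S(4,2) = 25.4700; S(4,3) = 20.1822; S(4,4) = 15.9922
Terminal payoffs V(N, i) = max(K - S_T, 0):
  V(4,0) = 0.000000; V(4,1) = 0.000000; V(4,2) = 0.000000; V(4,3) = 2.507826; V(4,4) = 6.697846
Backward induction: V(k, i) = exp(-r*dt) * [p * V(k+1, i) + (1-p) * V(k+1, i+1)]; then take max(V_cont, immediate exercise) for American.
  V(3,0) = exp(-r*dt) * [p*0.000000 + (1-p)*0.000000] = 0.000000; exercise = 0.000000; V(3,0) = max -> 0.000000
  V(3,1) = exp(-r*dt) * [p*0.000000 + (1-p)*0.000000] = 0.000000; exercise = 0.000000; V(3,1) = max -> 0.000000
  V(3,2) = exp(-r*dt) * [p*0.000000 + (1-p)*2.507826] = 1.200606; exercise = 0.017550; V(3,2) = max -> 1.200606
  V(3,3) = exp(-r*dt) * [p*2.507826 + (1-p)*6.697846] = 4.487578; exercise = 4.724576; V(3,3) = max -> 4.724576
  V(2,0) = exp(-r*dt) * [p*0.000000 + (1-p)*0.000000] = 0.000000; exercise = 0.000000; V(2,0) = max -> 0.000000
  V(2,1) = exp(-r*dt) * [p*0.000000 + (1-p)*1.200606] = 0.574783; exercise = 0.000000; V(2,1) = max -> 0.574783
  V(2,2) = exp(-r*dt) * [p*1.200606 + (1-p)*4.724576] = 2.875145; exercise = 2.507826; V(2,2) = max -> 2.875145
  V(1,0) = exp(-r*dt) * [p*0.000000 + (1-p)*0.574783] = 0.275174; exercise = 0.000000; V(1,0) = max -> 0.275174
  V(1,1) = exp(-r*dt) * [p*0.574783 + (1-p)*2.875145] = 1.670064; exercise = 0.017550; V(1,1) = max -> 1.670064
  V(0,0) = exp(-r*dt) * [p*0.275174 + (1-p)*1.670064] = 0.940095; exercise = 0.000000; V(0,0) = max -> 0.940095


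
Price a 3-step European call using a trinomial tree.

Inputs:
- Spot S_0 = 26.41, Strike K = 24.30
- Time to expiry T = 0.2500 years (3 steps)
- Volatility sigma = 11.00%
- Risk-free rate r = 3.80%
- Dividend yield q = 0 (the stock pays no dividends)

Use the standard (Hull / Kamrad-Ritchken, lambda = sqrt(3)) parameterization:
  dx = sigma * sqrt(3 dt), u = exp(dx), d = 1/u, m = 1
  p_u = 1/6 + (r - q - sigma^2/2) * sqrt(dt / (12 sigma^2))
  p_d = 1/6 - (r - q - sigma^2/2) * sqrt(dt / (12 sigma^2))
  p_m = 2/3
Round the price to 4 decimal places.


dt = T/N = 0.083333; dx = sigma*sqrt(3*dt) = 0.055000
u = exp(dx) = 1.056541; d = 1/u = 0.946485
p_u = 0.190871, p_m = 0.666667, p_d = 0.142462
Discount per step: exp(-r*dt) = 0.996838
Stock lattice S(k, j) with j the centered position index:
  k=0: S(0,+0) = 26.4100
  k=1: S(1,-1) = 24.9967; S(1,+0) = 26.4100; S(1,+1) = 27.9032
  k=2: S(2,-2) = 23.6590; S(2,-1) = 24.9967; S(2,+0) = 26.4100; S(2,+1) = 27.9032; S(2,+2) = 29.4809
  k=3: S(3,-3) = 22.3929; S(3,-2) = 23.6590; S(3,-1) = 24.9967; S(3,+0) = 26.4100; S(3,+1) = 27.9032; S(3,+2) = 29.4809; S(3,+3) = 31.1478
Terminal payoffs V(N, j) = max(S_T - K, 0):
  V(3,-3) = 0.000000; V(3,-2) = 0.000000; V(3,-1) = 0.696673; V(3,+0) = 2.110000; V(3,+1) = 3.603238; V(3,+2) = 5.180904; V(3,+3) = 6.847772
Backward induction: V(k, j) = exp(-r*dt) * [p_u * V(k+1, j+1) + p_m * V(k+1, j) + p_d * V(k+1, j-1)]
  V(2,-2) = exp(-r*dt) * [p_u*0.696673 + p_m*0.000000 + p_d*0.000000] = 0.132554
  V(2,-1) = exp(-r*dt) * [p_u*2.110000 + p_m*0.696673 + p_d*0.000000] = 0.864445
  V(2,+0) = exp(-r*dt) * [p_u*3.603238 + p_m*2.110000 + p_d*0.696673] = 2.186735
  V(2,+1) = exp(-r*dt) * [p_u*5.180904 + p_m*3.603238 + p_d*2.110000] = 3.679967
  V(2,+2) = exp(-r*dt) * [p_u*6.847772 + p_m*5.180904 + p_d*3.603238] = 5.257628
  V(1,-1) = exp(-r*dt) * [p_u*2.186735 + p_m*0.864445 + p_d*0.132554] = 1.009364
  V(1,+0) = exp(-r*dt) * [p_u*3.679967 + p_m*2.186735 + p_d*0.864445] = 2.276154
  V(1,+1) = exp(-r*dt) * [p_u*5.257628 + p_m*3.679967 + p_d*2.186735] = 3.756454
  V(0,+0) = exp(-r*dt) * [p_u*3.756454 + p_m*2.276154 + p_d*1.009364] = 2.370712

Answer: Price = V(0,0) = 2.3707


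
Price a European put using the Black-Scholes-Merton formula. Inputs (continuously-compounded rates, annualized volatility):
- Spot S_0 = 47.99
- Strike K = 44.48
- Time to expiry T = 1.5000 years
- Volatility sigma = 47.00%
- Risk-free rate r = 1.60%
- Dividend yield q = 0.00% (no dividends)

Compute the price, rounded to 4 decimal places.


d1 = (ln(S/K) + (r - q + 0.5*sigma^2) * T) / (sigma * sqrt(T)) = 0.46145608
d2 = d1 - sigma * sqrt(T) = -0.11417401
exp(-rT) = 0.97628571; exp(-qT) = 1.00000000
P = K * exp(-rT) * N(-d2) - S_0 * exp(-qT) * N(-d1)
N(-d1) = 0.32223571; N(-d2) = 0.54545007
P = 44.4800 * 0.97628571 * 0.54545007 - 47.9900 * 1.00000000 * 0.32223571 = 8.2222

Answer: Price = 8.2222


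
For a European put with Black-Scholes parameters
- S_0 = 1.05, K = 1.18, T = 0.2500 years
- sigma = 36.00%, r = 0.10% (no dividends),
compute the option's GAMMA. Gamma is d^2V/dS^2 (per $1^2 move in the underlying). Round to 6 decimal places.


d1 = -0.5570793017; d2 = -0.7370793017
phi(d1) = 0.3416025995; exp(-qT) = 1.0000000000; exp(-rT) = 0.9997500312
Gamma = exp(-qT) * phi(d1) / (S * sigma * sqrt(T)) = 1.0000000000 * 0.3416025995 / (1.0500 * 0.3600 * 0.5000000000) = 1.807421

Answer: Gamma = 1.807421


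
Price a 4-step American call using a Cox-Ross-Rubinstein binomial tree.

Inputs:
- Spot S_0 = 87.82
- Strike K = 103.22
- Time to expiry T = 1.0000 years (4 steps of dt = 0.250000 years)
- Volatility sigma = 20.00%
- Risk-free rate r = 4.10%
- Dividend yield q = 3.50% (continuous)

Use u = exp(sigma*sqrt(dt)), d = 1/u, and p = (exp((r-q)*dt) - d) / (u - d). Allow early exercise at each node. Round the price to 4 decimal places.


dt = T/N = 0.250000
u = exp(sigma*sqrt(dt)) = 1.105171; d = 1/u = 0.904837
p = (exp((r-q)*dt) - d) / (u - d) = 0.482514
Discount per step: exp(-r*dt) = 0.989802
Stock lattice S(k, i) with i counting down-moves:
  k=0: S(0,0) = 87.8200
  k=1: S(1,0) = 97.0561; S(1,1) = 79.4628
  k=2: S(2,0) = 107.2636; S(2,1) = 87.8200; S(2,2) = 71.9009
  k=3: S(3,0) = 118.5446; S(3,1) = 97.0561; S(3,2) = 79.4628; S(3,3) = 65.0587
  k=4: S(4,0) = 131.0120; S(4,1) = 107.2636; S(4,2) = 87.8200; S(4,3) = 71.9009; S(4,4) = 58.8675
Terminal payoffs V(N, i) = max(S_T - K, 0):
  V(4,0) = 27.792045; V(4,1) = 4.043590; V(4,2) = 0.000000; V(4,3) = 0.000000; V(4,4) = 0.000000
Backward induction: V(k, i) = exp(-r*dt) * [p * V(k+1, i) + (1-p) * V(k+1, i+1)]; then take max(V_cont, immediate exercise) for American.
  V(3,0) = exp(-r*dt) * [p*27.792045 + (1-p)*4.043590] = 15.344461; exercise = 15.324600; V(3,0) = max -> 15.344461
  V(3,1) = exp(-r*dt) * [p*4.043590 + (1-p)*0.000000] = 1.931192; exercise = 0.000000; V(3,1) = max -> 1.931192
  V(3,2) = exp(-r*dt) * [p*0.000000 + (1-p)*0.000000] = 0.000000; exercise = 0.000000; V(3,2) = max -> 0.000000
  V(3,3) = exp(-r*dt) * [p*0.000000 + (1-p)*0.000000] = 0.000000; exercise = 0.000000; V(3,3) = max -> 0.000000
  V(2,0) = exp(-r*dt) * [p*15.344461 + (1-p)*1.931192] = 8.317588; exercise = 4.043590; V(2,0) = max -> 8.317588
  V(2,1) = exp(-r*dt) * [p*1.931192 + (1-p)*0.000000] = 0.922325; exercise = 0.000000; V(2,1) = max -> 0.922325
  V(2,2) = exp(-r*dt) * [p*0.000000 + (1-p)*0.000000] = 0.000000; exercise = 0.000000; V(2,2) = max -> 0.000000
  V(1,0) = exp(-r*dt) * [p*8.317588 + (1-p)*0.922325] = 4.444848; exercise = 0.000000; V(1,0) = max -> 4.444848
  V(1,1) = exp(-r*dt) * [p*0.922325 + (1-p)*0.000000] = 0.440496; exercise = 0.000000; V(1,1) = max -> 0.440496
  V(0,0) = exp(-r*dt) * [p*4.444848 + (1-p)*0.440496] = 2.348456; exercise = 0.000000; V(0,0) = max -> 2.348456

Answer: Price = V(0,0) = 2.3485


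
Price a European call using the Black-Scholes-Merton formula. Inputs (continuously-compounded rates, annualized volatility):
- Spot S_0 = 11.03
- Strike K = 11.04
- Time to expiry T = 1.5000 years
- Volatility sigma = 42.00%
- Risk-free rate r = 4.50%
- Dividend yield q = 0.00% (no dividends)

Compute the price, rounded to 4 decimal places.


Answer: Price = 2.5397

Derivation:
d1 = (ln(S/K) + (r - q + 0.5*sigma^2) * T) / (sigma * sqrt(T)) = 0.38665738
d2 = d1 - sigma * sqrt(T) = -0.12773546
exp(-rT) = 0.93472772; exp(-qT) = 1.00000000
C = S_0 * exp(-qT) * N(d1) - K * exp(-rT) * N(d2)
N(d1) = 0.65049507; N(d2) = 0.44917916
C = 11.0300 * 1.00000000 * 0.65049507 - 11.0400 * 0.93472772 * 0.44917916 = 2.5397


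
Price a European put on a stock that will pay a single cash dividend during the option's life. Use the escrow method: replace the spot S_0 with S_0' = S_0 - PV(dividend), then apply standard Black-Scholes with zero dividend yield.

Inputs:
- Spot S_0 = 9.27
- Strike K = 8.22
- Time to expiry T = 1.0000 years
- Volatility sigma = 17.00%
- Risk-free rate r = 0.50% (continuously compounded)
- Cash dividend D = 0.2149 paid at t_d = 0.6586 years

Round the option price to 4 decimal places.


PV(D) = D * exp(-r * t_d) = 0.2149 * 0.99671242 = 0.21419350
S_0' = S_0 - PV(D) = 9.2700 - 0.21419350 = 9.05580650
d1 = (ln(S_0'/K) + (r + sigma^2/2)*T) / (sigma*sqrt(T)) = 0.68403497
d2 = d1 - sigma*sqrt(T) = 0.51403497
exp(-rT) = 0.99501248
N(-d1) = 0.24697654; N(-d2) = 0.30361377
P = K * exp(-rT) * N(-d2) - S_0' * N(-d1) = 8.2200 * 0.99501248 * 0.30361377 - 9.05580650 * 0.24697654 = 0.2467

Answer: Price = 0.2467


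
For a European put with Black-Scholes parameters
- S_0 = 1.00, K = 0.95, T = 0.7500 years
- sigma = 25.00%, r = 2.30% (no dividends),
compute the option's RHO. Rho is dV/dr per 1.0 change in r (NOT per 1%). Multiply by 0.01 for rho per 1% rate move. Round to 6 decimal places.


Answer: Rho = -0.292370

Derivation:
d1 = 0.4248410912; d2 = 0.2083347403
phi(d1) = 0.3645164823; exp(-qT) = 1.0000000000; exp(-rT) = 0.9828979294
N(-d2) = 0.4174838039
Rho = -K*T*exp(-rT)*N(-d2) = -0.9500 * 0.7500 * 0.9828979294 * 0.4174838039 = -0.292370


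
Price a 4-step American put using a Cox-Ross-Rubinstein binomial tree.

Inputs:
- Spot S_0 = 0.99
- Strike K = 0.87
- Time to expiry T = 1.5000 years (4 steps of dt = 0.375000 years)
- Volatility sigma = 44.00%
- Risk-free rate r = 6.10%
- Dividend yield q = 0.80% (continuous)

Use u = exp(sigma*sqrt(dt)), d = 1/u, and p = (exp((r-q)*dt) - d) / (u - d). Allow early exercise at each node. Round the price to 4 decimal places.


dt = T/N = 0.375000
u = exp(sigma*sqrt(dt)) = 1.309236; d = 1/u = 0.763804
p = (exp((r-q)*dt) - d) / (u - d) = 0.469847
Discount per step: exp(-r*dt) = 0.977385
Stock lattice S(k, i) with i counting down-moves:
  k=0: S(0,0) = 0.9900
  k=1: S(1,0) = 1.2961; S(1,1) = 0.7562
  k=2: S(2,0) = 1.6970; S(2,1) = 0.9900; S(2,2) = 0.5776
  k=3: S(3,0) = 2.2217; S(3,1) = 1.2961; S(3,2) = 0.7562; S(3,3) = 0.4411
  k=4: S(4,0) = 2.9088; S(4,1) = 1.6970; S(4,2) = 0.9900; S(4,3) = 0.5776; S(4,4) = 0.3369
Terminal payoffs V(N, i) = max(K - S_T, 0):
  V(4,0) = 0.000000; V(4,1) = 0.000000; V(4,2) = 0.000000; V(4,3) = 0.292437; V(4,4) = 0.533052
Backward induction: V(k, i) = exp(-r*dt) * [p * V(k+1, i) + (1-p) * V(k+1, i+1)]; then take max(V_cont, immediate exercise) for American.
  V(3,0) = exp(-r*dt) * [p*0.000000 + (1-p)*0.000000] = 0.000000; exercise = 0.000000; V(3,0) = max -> 0.000000
  V(3,1) = exp(-r*dt) * [p*0.000000 + (1-p)*0.000000] = 0.000000; exercise = 0.000000; V(3,1) = max -> 0.000000
  V(3,2) = exp(-r*dt) * [p*0.000000 + (1-p)*0.292437] = 0.151530; exercise = 0.113834; V(3,2) = max -> 0.151530
  V(3,3) = exp(-r*dt) * [p*0.292437 + (1-p)*0.533052] = 0.410501; exercise = 0.428855; V(3,3) = max -> 0.428855
  V(2,0) = exp(-r*dt) * [p*0.000000 + (1-p)*0.000000] = 0.000000; exercise = 0.000000; V(2,0) = max -> 0.000000
  V(2,1) = exp(-r*dt) * [p*0.000000 + (1-p)*0.151530] = 0.078517; exercise = 0.000000; V(2,1) = max -> 0.078517
  V(2,2) = exp(-r*dt) * [p*0.151530 + (1-p)*0.428855] = 0.291803; exercise = 0.292437; V(2,2) = max -> 0.292437
  V(1,0) = exp(-r*dt) * [p*0.000000 + (1-p)*0.078517] = 0.040685; exercise = 0.000000; V(1,0) = max -> 0.040685
  V(1,1) = exp(-r*dt) * [p*0.078517 + (1-p)*0.292437] = 0.187587; exercise = 0.113834; V(1,1) = max -> 0.187587
  V(0,0) = exp(-r*dt) * [p*0.040685 + (1-p)*0.187587] = 0.115884; exercise = 0.000000; V(0,0) = max -> 0.115884

Answer: Price = V(0,0) = 0.1159


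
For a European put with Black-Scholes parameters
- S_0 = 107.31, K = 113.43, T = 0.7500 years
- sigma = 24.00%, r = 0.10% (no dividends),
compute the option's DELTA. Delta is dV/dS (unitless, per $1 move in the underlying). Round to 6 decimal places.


Answer: Delta = -0.563292

Derivation:
d1 = -0.1593201177; d2 = -0.3671662147
phi(d1) = 0.3939111183; exp(-qT) = 1.0000000000; exp(-rT) = 0.9992502812
N(-d1) = 0.5632916642
Delta = -exp(-qT) * N(-d1) = -1.0000000000 * 0.5632916642 = -0.563292


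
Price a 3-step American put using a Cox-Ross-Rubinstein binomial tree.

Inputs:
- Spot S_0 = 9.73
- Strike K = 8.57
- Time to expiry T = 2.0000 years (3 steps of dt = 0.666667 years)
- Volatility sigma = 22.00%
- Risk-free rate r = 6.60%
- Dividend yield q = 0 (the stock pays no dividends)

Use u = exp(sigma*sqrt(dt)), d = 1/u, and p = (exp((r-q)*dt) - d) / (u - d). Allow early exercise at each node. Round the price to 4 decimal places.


Answer: Price = V(0,0) = 0.3663

Derivation:
dt = T/N = 0.666667
u = exp(sigma*sqrt(dt)) = 1.196774; d = 1/u = 0.835580
p = (exp((r-q)*dt) - d) / (u - d) = 0.579751
Discount per step: exp(-r*dt) = 0.956954
Stock lattice S(k, i) with i counting down-moves:
  k=0: S(0,0) = 9.7300
  k=1: S(1,0) = 11.6446; S(1,1) = 8.1302
  k=2: S(2,0) = 13.9360; S(2,1) = 9.7300; S(2,2) = 6.7934
  k=3: S(3,0) = 16.6782; S(3,1) = 11.6446; S(3,2) = 8.1302; S(3,3) = 5.6765
Terminal payoffs V(N, i) = max(K - S_T, 0):
  V(3,0) = 0.000000; V(3,1) = 0.000000; V(3,2) = 0.439807; V(3,3) = 2.893549
Backward induction: V(k, i) = exp(-r*dt) * [p * V(k+1, i) + (1-p) * V(k+1, i+1)]; then take max(V_cont, immediate exercise) for American.
  V(2,0) = exp(-r*dt) * [p*0.000000 + (1-p)*0.000000] = 0.000000; exercise = 0.000000; V(2,0) = max -> 0.000000
  V(2,1) = exp(-r*dt) * [p*0.000000 + (1-p)*0.439807] = 0.176872; exercise = 0.000000; V(2,1) = max -> 0.176872
  V(2,2) = exp(-r*dt) * [p*0.439807 + (1-p)*2.893549] = 1.407669; exercise = 1.776574; V(2,2) = max -> 1.776574
  V(1,0) = exp(-r*dt) * [p*0.000000 + (1-p)*0.176872] = 0.071131; exercise = 0.000000; V(1,0) = max -> 0.071131
  V(1,1) = exp(-r*dt) * [p*0.176872 + (1-p)*1.776574] = 0.812593; exercise = 0.439807; V(1,1) = max -> 0.812593
  V(0,0) = exp(-r*dt) * [p*0.071131 + (1-p)*0.812593] = 0.366254; exercise = 0.000000; V(0,0) = max -> 0.366254


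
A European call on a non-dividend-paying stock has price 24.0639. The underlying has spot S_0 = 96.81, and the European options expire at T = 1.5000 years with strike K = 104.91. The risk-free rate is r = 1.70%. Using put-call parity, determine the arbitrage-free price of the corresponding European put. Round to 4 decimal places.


Put-call parity: C - P = S_0 * exp(-qT) - K * exp(-rT).
S_0 * exp(-qT) = 96.8100 * 1.00000000 = 96.81000000
K * exp(-rT) = 104.9100 * 0.97482238 = 102.26861578
P = C - S*exp(-qT) + K*exp(-rT)
P = 24.0639 - 96.81000000 + 102.26861578 = 29.5225

Answer: Put price = 29.5225


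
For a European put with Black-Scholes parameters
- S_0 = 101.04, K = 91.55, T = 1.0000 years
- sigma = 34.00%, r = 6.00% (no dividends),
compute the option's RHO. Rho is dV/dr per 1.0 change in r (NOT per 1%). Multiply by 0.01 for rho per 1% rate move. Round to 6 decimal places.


d1 = 0.6365623733; d2 = 0.2965623733
phi(d1) = 0.3257762898; exp(-qT) = 1.0000000000; exp(-rT) = 0.9417645336
N(-d2) = 0.3834003204
Rho = -K*T*exp(-rT)*N(-d2) = -91.5500 * 1.0000 * 0.9417645336 * 0.3834003204 = -33.056217

Answer: Rho = -33.056217


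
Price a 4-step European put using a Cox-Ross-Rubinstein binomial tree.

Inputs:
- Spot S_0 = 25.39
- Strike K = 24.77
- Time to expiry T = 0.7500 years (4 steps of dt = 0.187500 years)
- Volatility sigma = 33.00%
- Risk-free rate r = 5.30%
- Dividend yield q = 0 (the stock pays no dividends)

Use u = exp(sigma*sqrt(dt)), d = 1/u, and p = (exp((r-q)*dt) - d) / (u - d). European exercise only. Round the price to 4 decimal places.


dt = T/N = 0.187500
u = exp(sigma*sqrt(dt)) = 1.153608; d = 1/u = 0.866846
p = (exp((r-q)*dt) - d) / (u - d) = 0.499164
Discount per step: exp(-r*dt) = 0.990112
Stock lattice S(k, i) with i counting down-moves:
  k=0: S(0,0) = 25.3900
  k=1: S(1,0) = 29.2901; S(1,1) = 22.0092
  k=2: S(2,0) = 33.7893; S(2,1) = 25.3900; S(2,2) = 19.0786
  k=3: S(3,0) = 38.9796; S(3,1) = 29.2901; S(3,2) = 22.0092; S(3,3) = 16.5382
  k=4: S(4,0) = 44.9671; S(4,1) = 33.7893; S(4,2) = 25.3900; S(4,3) = 19.0786; S(4,4) = 14.3361
Terminal payoffs V(N, i) = max(K - S_T, 0):
  V(4,0) = 0.000000; V(4,1) = 0.000000; V(4,2) = 0.000000; V(4,3) = 5.691405; V(4,4) = 10.433932
Backward induction: V(k, i) = exp(-r*dt) * [p * V(k+1, i) + (1-p) * V(k+1, i+1)].
  V(3,0) = exp(-r*dt) * [p*0.000000 + (1-p)*0.000000] = 0.000000
  V(3,1) = exp(-r*dt) * [p*0.000000 + (1-p)*0.000000] = 0.000000
  V(3,2) = exp(-r*dt) * [p*0.000000 + (1-p)*5.691405] = 2.822274
  V(3,3) = exp(-r*dt) * [p*5.691405 + (1-p)*10.433932] = 7.986868
  V(2,0) = exp(-r*dt) * [p*0.000000 + (1-p)*0.000000] = 0.000000
  V(2,1) = exp(-r*dt) * [p*0.000000 + (1-p)*2.822274] = 1.399519
  V(2,2) = exp(-r*dt) * [p*2.822274 + (1-p)*7.986868] = 5.355404
  V(1,0) = exp(-r*dt) * [p*0.000000 + (1-p)*1.399519] = 0.693999
  V(1,1) = exp(-r*dt) * [p*1.399519 + (1-p)*5.355404] = 3.347338
  V(0,0) = exp(-r*dt) * [p*0.693999 + (1-p)*3.347338] = 2.002884

Answer: Price = V(0,0) = 2.0029


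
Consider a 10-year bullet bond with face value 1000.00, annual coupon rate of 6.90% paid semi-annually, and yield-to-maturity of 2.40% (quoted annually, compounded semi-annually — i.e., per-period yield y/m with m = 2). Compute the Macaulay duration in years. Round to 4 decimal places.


Coupon per period c = face * coupon_rate / m = 34.500000
Periods per year m = 2; per-period yield y/m = 0.012000
Number of cashflows N = 20
Cashflows (t years, CF_t, discount factor 1/(1+y/m)^(m*t), PV):
  t = 0.5000: CF_t = 34.500000, DF = 0.988142, PV = 34.090909
  t = 1.0000: CF_t = 34.500000, DF = 0.976425, PV = 33.686669
  t = 1.5000: CF_t = 34.500000, DF = 0.964847, PV = 33.287222
  t = 2.0000: CF_t = 34.500000, DF = 0.953406, PV = 32.892512
  t = 2.5000: CF_t = 34.500000, DF = 0.942101, PV = 32.502482
  t = 3.0000: CF_t = 34.500000, DF = 0.930930, PV = 32.117078
  t = 3.5000: CF_t = 34.500000, DF = 0.919891, PV = 31.736243
  t = 4.0000: CF_t = 34.500000, DF = 0.908983, PV = 31.359924
  t = 4.5000: CF_t = 34.500000, DF = 0.898205, PV = 30.988067
  t = 5.0000: CF_t = 34.500000, DF = 0.887554, PV = 30.620619
  t = 5.5000: CF_t = 34.500000, DF = 0.877030, PV = 30.257529
  t = 6.0000: CF_t = 34.500000, DF = 0.866630, PV = 29.898744
  t = 6.5000: CF_t = 34.500000, DF = 0.856354, PV = 29.544213
  t = 7.0000: CF_t = 34.500000, DF = 0.846200, PV = 29.193887
  t = 7.5000: CF_t = 34.500000, DF = 0.836166, PV = 28.847714
  t = 8.0000: CF_t = 34.500000, DF = 0.826251, PV = 28.505646
  t = 8.5000: CF_t = 34.500000, DF = 0.816453, PV = 28.167635
  t = 9.0000: CF_t = 34.500000, DF = 0.806772, PV = 27.833631
  t = 9.5000: CF_t = 34.500000, DF = 0.797205, PV = 27.503588
  t = 10.0000: CF_t = 1034.500000, DF = 0.787752, PV = 814.929886
Price P = sum_t PV_t = 1397.964199
Macaulay numerator sum_t t * PV_t:
  t * PV_t at t = 0.5000: 17.045455
  t * PV_t at t = 1.0000: 33.686669
  t * PV_t at t = 1.5000: 49.930834
  t * PV_t at t = 2.0000: 65.785024
  t * PV_t at t = 2.5000: 81.256206
  t * PV_t at t = 3.0000: 96.351233
  t * PV_t at t = 3.5000: 111.076849
  t * PV_t at t = 4.0000: 125.439694
  t * PV_t at t = 4.5000: 139.446300
  t * PV_t at t = 5.0000: 153.103097
  t * PV_t at t = 5.5000: 166.416409
  t * PV_t at t = 6.0000: 179.392464
  t * PV_t at t = 6.5000: 192.037388
  t * PV_t at t = 7.0000: 204.357208
  t * PV_t at t = 7.5000: 216.357857
  t * PV_t at t = 8.0000: 228.045172
  t * PV_t at t = 8.5000: 239.424896
  t * PV_t at t = 9.0000: 250.502682
  t * PV_t at t = 9.5000: 261.284088
  t * PV_t at t = 10.0000: 8149.298858
Macaulay duration D = (sum_t t * PV_t) / P = 10960.238383 / 1397.964199 = 7.840142

Answer: Macaulay duration = 7.8401 years
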